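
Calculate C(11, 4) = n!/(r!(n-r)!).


C(11,4) = 11!/(4! × 7!)
= 39916800/(24 × 5040)
= 330

C(11,4) = 330


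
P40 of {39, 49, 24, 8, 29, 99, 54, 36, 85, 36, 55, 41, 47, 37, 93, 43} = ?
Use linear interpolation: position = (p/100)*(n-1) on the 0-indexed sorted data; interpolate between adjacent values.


Sorted: 8, 24, 29, 36, 36, 37, 39, 41, 43, 47, 49, 54, 55, 85, 93, 99
n = 16
Index = 40/100 * 15 = 6.0000
Lower = data[6] = 39, Upper = data[7] = 41
P40 = 39 + 0*(2) = 39.0000

P40 = 39.0000


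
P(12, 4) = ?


P(12,4) = 12!/8!
= 479001600/40320
= 11880

P(12,4) = 11880


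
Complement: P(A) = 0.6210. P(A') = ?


P(not A) = 1 - 0.6210 = 0.3790

P(not A) = 0.3790


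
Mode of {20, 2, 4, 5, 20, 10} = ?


Frequencies: 2:1, 4:1, 5:1, 10:1, 20:2
Max frequency = 2
Mode = 20

Mode = 20


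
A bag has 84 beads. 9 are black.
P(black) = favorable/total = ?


P = 9/84 = 0.1071

P = 0.1071


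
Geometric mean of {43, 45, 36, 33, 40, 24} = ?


Product = 43 × 45 × 36 × 33 × 40 × 24 = 2206828800
GM = 2206828800^(1/6) = 36.0823

GM = 36.0823


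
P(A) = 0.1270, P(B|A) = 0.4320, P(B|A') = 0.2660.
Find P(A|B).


P(B) = P(B|A)*P(A) + P(B|A')*P(A')
= 0.4320*0.1270 + 0.2660*0.8730
= 0.054864 + 0.232218 = 0.287082
P(A|B) = 0.054864/0.287082 = 0.1911

P(A|B) = 0.1911


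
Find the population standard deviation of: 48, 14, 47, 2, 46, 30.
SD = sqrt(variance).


Mean = 31.1667
Variance = 316.8056
SD = sqrt(316.8056) = 17.7990

SD = 17.7990


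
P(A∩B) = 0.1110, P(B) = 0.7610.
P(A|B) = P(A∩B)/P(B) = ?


P(A|B) = 0.1110/0.7610 = 0.1459

P(A|B) = 0.1459


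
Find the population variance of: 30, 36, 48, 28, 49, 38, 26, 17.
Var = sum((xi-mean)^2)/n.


Mean = 34.0000
Squared deviations: 16.0000, 4.0000, 196.0000, 36.0000, 225.0000, 16.0000, 64.0000, 289.0000
Sum = 846.0000
Variance = 846.0000/8 = 105.7500

Variance = 105.7500


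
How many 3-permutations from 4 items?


P(4,3) = 4!/1!
= 24/1
= 24

P(4,3) = 24


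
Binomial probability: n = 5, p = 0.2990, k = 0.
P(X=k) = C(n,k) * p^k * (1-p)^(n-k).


C(5,0) = 1
p^0 = 1.000000
(1-p)^5 = 0.169274
P = 1 * 1.000000 * 0.169274 = 0.1693

P(X=0) = 0.1693


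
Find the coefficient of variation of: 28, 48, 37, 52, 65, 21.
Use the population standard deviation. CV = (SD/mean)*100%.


Mean = 41.8333
SD = 14.8707
CV = (14.8707/41.8333)*100 = 35.5476%

CV = 35.5476%


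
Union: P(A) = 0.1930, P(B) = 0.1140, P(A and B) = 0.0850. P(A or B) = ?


P(A∪B) = 0.1930 + 0.1140 - 0.0850
= 0.3070 - 0.0850
= 0.2220

P(A∪B) = 0.2220


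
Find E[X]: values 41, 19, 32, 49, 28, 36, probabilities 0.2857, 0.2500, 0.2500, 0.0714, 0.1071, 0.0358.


E[X] = 41*0.2857 + 19*0.2500 + 32*0.2500 + 49*0.0714 + 28*0.1071 + 36*0.0358
= 11.7137 + 4.7500 + 8.0000 + 3.4986 + 2.9988 + 1.2888
= 32.2499

E[X] = 32.2499


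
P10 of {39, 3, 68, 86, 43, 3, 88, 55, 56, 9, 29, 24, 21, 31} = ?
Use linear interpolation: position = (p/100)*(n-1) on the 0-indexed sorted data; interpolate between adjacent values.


Sorted: 3, 3, 9, 21, 24, 29, 31, 39, 43, 55, 56, 68, 86, 88
n = 14
Index = 10/100 * 13 = 1.3000
Lower = data[1] = 3, Upper = data[2] = 9
P10 = 3 + 0.3000*(6) = 4.8000

P10 = 4.8000


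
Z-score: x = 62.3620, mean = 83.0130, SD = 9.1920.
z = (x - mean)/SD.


z = (62.3620 - 83.0130)/9.1920
= -20.6510/9.1920
= -2.2466

z = -2.2466


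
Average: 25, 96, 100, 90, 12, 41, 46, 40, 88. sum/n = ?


Sum = 25 + 96 + 100 + 90 + 12 + 41 + 46 + 40 + 88 = 538
n = 9
Mean = 538/9 = 59.7778

Mean = 59.7778


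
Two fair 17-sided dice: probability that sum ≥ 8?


Total outcomes = 17×17 = 289
Favorable (sum ≥ 8): 268
P = 268/289 = 0.9273

P = 0.9273


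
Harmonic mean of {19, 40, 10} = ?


Sum of reciprocals = 1/19 + 1/40 + 1/10 = 0.177632
HM = 3/0.177632 = 16.8889

HM = 16.8889


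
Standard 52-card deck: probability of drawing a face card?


12 face cards in 52 cards
P = 12/52 = 0.2308

P = 0.2308


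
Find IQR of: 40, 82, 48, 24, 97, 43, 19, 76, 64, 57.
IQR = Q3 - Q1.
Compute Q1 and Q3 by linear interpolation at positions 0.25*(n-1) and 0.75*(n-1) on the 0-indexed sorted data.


Sorted: 19, 24, 40, 43, 48, 57, 64, 76, 82, 97
Q1 (25th %ile) = 40.7500
Q3 (75th %ile) = 73.0000
IQR = 73.0000 - 40.7500 = 32.2500

IQR = 32.2500


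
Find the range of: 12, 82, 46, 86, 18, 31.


Max = 86, Min = 12
Range = 86 - 12 = 74

Range = 74


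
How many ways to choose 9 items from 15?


C(15,9) = 15!/(9! × 6!)
= 1307674368000/(362880 × 720)
= 5005

C(15,9) = 5005


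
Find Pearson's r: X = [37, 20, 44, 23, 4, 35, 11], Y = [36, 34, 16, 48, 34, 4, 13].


Mean X = 24.8571, Mean Y = 26.4286
SD X = 13.474087, SD Y = 14.460361
Cov = -51.367347
r = -51.367347/(13.474087*14.460361) = -0.2636

r = -0.2636


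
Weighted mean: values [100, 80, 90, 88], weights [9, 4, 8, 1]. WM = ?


Numerator = 100*9 + 80*4 + 90*8 + 88*1 = 2028
Denominator = 9 + 4 + 8 + 1 = 22
WM = 2028/22 = 92.1818

WM = 92.1818


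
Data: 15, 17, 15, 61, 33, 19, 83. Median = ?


Sorted: 15, 15, 17, 19, 33, 61, 83
n = 7 (odd)
Middle value = 19

Median = 19


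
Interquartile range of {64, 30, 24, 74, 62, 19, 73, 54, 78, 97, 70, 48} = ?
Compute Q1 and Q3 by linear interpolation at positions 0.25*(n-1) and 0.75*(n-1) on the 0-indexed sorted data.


Sorted: 19, 24, 30, 48, 54, 62, 64, 70, 73, 74, 78, 97
Q1 (25th %ile) = 43.5000
Q3 (75th %ile) = 73.2500
IQR = 73.2500 - 43.5000 = 29.7500

IQR = 29.7500


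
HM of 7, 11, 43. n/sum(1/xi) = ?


Sum of reciprocals = 1/7 + 1/11 + 1/43 = 0.257022
HM = 3/0.257022 = 11.6722

HM = 11.6722


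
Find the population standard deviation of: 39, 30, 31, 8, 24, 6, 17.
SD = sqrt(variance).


Mean = 22.1429
Variance = 130.6939
SD = sqrt(130.6939) = 11.4321

SD = 11.4321


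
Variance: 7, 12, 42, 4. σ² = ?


Mean = 16.2500
Squared deviations: 85.5625, 18.0625, 663.0625, 150.0625
Sum = 916.7500
Variance = 916.7500/4 = 229.1875

Variance = 229.1875


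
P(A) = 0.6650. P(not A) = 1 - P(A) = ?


P(not A) = 1 - 0.6650 = 0.3350

P(not A) = 0.3350


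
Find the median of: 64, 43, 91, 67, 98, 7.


Sorted: 7, 43, 64, 67, 91, 98
n = 6 (even)
Middle values: 64 and 67
Median = (64+67)/2 = 65.5000

Median = 65.5000


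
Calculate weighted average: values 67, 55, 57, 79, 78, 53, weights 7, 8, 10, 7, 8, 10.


Numerator = 67*7 + 55*8 + 57*10 + 79*7 + 78*8 + 53*10 = 3186
Denominator = 7 + 8 + 10 + 7 + 8 + 10 = 50
WM = 3186/50 = 63.7200

WM = 63.7200


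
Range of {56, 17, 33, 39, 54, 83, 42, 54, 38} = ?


Max = 83, Min = 17
Range = 83 - 17 = 66

Range = 66


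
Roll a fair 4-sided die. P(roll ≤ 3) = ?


Favorable outcomes (roll ≤ 3): 3
Total outcomes = 4
P = 3/4 = 0.7500

P = 0.7500


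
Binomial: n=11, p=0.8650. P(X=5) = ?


C(11,5) = 462
p^5 = 0.484262
(1-p)^6 = 6.053445e-06
P = 462 * 0.484262 * 6.053445e-06 = 0.0014

P(X=5) = 0.0014


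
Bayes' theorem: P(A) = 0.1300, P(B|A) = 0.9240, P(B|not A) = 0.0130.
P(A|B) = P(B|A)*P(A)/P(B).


P(B) = P(B|A)*P(A) + P(B|A')*P(A')
= 0.9240*0.1300 + 0.0130*0.8700
= 0.120120 + 0.011310 = 0.131430
P(A|B) = 0.120120/0.131430 = 0.9139

P(A|B) = 0.9139


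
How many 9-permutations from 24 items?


P(24,9) = 24!/15!
= 620448401733239439360000/1307674368000
= 474467051520

P(24,9) = 474467051520


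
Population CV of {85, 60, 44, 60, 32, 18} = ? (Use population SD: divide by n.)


Mean = 49.8333
SD = 21.6365
CV = (21.6365/49.8333)*100 = 43.4178%

CV = 43.4178%


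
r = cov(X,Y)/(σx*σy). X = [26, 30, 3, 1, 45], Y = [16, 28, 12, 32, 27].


Mean X = 21.0000, Mean Y = 23.0000
SD X = 16.769019, SD Y = 7.641989
Cov = 24.800000
r = 24.800000/(16.769019*7.641989) = 0.1935

r = 0.1935


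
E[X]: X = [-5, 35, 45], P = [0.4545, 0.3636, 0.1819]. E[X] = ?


E[X] = -5*0.4545 + 35*0.3636 + 45*0.1819
= -2.2725 + 12.7260 + 8.1855
= 18.6390

E[X] = 18.6390


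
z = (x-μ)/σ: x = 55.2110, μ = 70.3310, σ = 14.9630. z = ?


z = (55.2110 - 70.3310)/14.9630
= -15.1200/14.9630
= -1.0105

z = -1.0105


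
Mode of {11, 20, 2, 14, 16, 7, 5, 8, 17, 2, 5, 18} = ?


Frequencies: 2:2, 5:2, 7:1, 8:1, 11:1, 14:1, 16:1, 17:1, 18:1, 20:1
Max frequency = 2
Mode = 2, 5

Mode = 2, 5


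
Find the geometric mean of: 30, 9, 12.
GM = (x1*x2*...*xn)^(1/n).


Product = 30 × 9 × 12 = 3240
GM = 3240^(1/3) = 14.7973

GM = 14.7973


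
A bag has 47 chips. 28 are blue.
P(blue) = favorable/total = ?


P = 28/47 = 0.5957

P = 0.5957


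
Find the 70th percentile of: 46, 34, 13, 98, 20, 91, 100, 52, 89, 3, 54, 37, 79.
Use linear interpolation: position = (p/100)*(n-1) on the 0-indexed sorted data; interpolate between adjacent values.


Sorted: 3, 13, 20, 34, 37, 46, 52, 54, 79, 89, 91, 98, 100
n = 13
Index = 70/100 * 12 = 8.4000
Lower = data[8] = 79, Upper = data[9] = 89
P70 = 79 + 0.4000*(10) = 83.0000

P70 = 83.0000


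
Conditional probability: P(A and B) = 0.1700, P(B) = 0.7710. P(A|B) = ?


P(A|B) = 0.1700/0.7710 = 0.2205

P(A|B) = 0.2205


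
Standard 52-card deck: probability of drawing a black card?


26 black cards in 52 cards
P = 26/52 = 0.5000

P = 0.5000


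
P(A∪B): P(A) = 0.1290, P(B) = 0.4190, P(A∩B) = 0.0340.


P(A∪B) = 0.1290 + 0.4190 - 0.0340
= 0.5480 - 0.0340
= 0.5140

P(A∪B) = 0.5140


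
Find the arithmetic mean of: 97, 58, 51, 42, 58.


Sum = 97 + 58 + 51 + 42 + 58 = 306
n = 5
Mean = 306/5 = 61.2000

Mean = 61.2000


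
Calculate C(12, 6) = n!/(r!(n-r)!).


C(12,6) = 12!/(6! × 6!)
= 479001600/(720 × 720)
= 924

C(12,6) = 924


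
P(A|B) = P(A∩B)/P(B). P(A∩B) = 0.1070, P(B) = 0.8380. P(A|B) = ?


P(A|B) = 0.1070/0.8380 = 0.1277

P(A|B) = 0.1277


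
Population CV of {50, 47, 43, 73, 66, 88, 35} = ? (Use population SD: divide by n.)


Mean = 57.4286
SD = 17.4262
CV = (17.4262/57.4286)*100 = 30.3442%

CV = 30.3442%


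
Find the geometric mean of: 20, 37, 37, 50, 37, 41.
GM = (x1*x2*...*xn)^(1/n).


Product = 20 × 37 × 37 × 50 × 37 × 41 = 2076773000
GM = 2076773000^(1/6) = 35.7189

GM = 35.7189


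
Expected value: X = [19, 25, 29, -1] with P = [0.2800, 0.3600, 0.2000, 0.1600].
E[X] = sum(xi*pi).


E[X] = 19*0.2800 + 25*0.3600 + 29*0.2000 - 1*0.1600
= 5.3200 + 9.0000 + 5.8000 - 0.1600
= 19.9600

E[X] = 19.9600


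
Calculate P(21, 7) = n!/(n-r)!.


P(21,7) = 21!/14!
= 51090942171709440000/87178291200
= 586051200

P(21,7) = 586051200


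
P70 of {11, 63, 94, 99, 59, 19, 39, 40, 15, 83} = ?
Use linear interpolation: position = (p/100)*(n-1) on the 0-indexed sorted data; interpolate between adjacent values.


Sorted: 11, 15, 19, 39, 40, 59, 63, 83, 94, 99
n = 10
Index = 70/100 * 9 = 6.3000
Lower = data[6] = 63, Upper = data[7] = 83
P70 = 63 + 0.3000*(20) = 69.0000

P70 = 69.0000


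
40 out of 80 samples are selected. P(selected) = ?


P = 40/80 = 0.5000

P = 0.5000


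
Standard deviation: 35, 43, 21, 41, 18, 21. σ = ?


Mean = 29.8333
Variance = 103.4722
SD = sqrt(103.4722) = 10.1721

SD = 10.1721


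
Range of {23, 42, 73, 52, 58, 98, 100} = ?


Max = 100, Min = 23
Range = 100 - 23 = 77

Range = 77


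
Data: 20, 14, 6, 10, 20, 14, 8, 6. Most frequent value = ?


Frequencies: 6:2, 8:1, 10:1, 14:2, 20:2
Max frequency = 2
Mode = 6, 14, 20

Mode = 6, 14, 20


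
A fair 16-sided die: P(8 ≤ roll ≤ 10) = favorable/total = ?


Favorable outcomes (8 ≤ roll ≤ 10): 3
Total outcomes = 16
P = 3/16 = 0.1875

P = 0.1875


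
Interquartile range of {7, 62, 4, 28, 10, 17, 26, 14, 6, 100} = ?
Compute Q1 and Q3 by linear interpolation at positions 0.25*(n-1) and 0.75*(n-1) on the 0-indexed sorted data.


Sorted: 4, 6, 7, 10, 14, 17, 26, 28, 62, 100
Q1 (25th %ile) = 7.7500
Q3 (75th %ile) = 27.5000
IQR = 27.5000 - 7.7500 = 19.7500

IQR = 19.7500


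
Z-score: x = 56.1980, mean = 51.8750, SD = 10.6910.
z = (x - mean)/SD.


z = (56.1980 - 51.8750)/10.6910
= 4.3230/10.6910
= 0.4044

z = 0.4044


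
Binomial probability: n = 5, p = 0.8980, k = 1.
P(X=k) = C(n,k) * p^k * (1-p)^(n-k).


C(5,1) = 5
p^1 = 0.898000
(1-p)^4 = 0.000108
P = 5 * 0.898000 * 0.000108 = 0.0005

P(X=1) = 0.0005


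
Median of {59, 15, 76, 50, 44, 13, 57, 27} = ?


Sorted: 13, 15, 27, 44, 50, 57, 59, 76
n = 8 (even)
Middle values: 44 and 50
Median = (44+50)/2 = 47.0000

Median = 47.0000


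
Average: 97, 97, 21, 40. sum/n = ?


Sum = 97 + 97 + 21 + 40 = 255
n = 4
Mean = 255/4 = 63.7500

Mean = 63.7500


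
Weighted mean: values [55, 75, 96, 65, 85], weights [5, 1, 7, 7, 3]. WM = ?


Numerator = 55*5 + 75*1 + 96*7 + 65*7 + 85*3 = 1732
Denominator = 5 + 1 + 7 + 7 + 3 = 23
WM = 1732/23 = 75.3043

WM = 75.3043


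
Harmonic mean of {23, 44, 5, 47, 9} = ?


Sum of reciprocals = 1/23 + 1/44 + 1/5 + 1/47 + 1/9 = 0.398593
HM = 5/0.398593 = 12.5441

HM = 12.5441


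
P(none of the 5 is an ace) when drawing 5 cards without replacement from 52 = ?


P(no aces) = (48/52) × (47/51) × (46/50) × (45/49) × (44/48)
= 0.6588

P = 0.6588


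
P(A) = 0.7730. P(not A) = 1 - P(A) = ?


P(not A) = 1 - 0.7730 = 0.2270

P(not A) = 0.2270


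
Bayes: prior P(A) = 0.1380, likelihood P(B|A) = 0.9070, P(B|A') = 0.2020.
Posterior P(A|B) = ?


P(B) = P(B|A)*P(A) + P(B|A')*P(A')
= 0.9070*0.1380 + 0.2020*0.8620
= 0.125166 + 0.174124 = 0.299290
P(A|B) = 0.125166/0.299290 = 0.4182

P(A|B) = 0.4182


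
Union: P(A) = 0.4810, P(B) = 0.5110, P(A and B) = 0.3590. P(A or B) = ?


P(A∪B) = 0.4810 + 0.5110 - 0.3590
= 0.9920 - 0.3590
= 0.6330

P(A∪B) = 0.6330


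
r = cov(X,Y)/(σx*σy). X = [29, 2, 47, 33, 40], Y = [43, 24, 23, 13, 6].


Mean X = 30.2000, Mean Y = 21.8000
SD X = 15.380507, SD Y = 12.512394
Cov = -49.360000
r = -49.360000/(15.380507*12.512394) = -0.2565

r = -0.2565


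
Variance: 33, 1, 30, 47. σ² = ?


Mean = 27.7500
Squared deviations: 27.5625, 715.5625, 5.0625, 370.5625
Sum = 1118.7500
Variance = 1118.7500/4 = 279.6875

Variance = 279.6875


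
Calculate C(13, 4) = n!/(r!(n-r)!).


C(13,4) = 13!/(4! × 9!)
= 6227020800/(24 × 362880)
= 715

C(13,4) = 715


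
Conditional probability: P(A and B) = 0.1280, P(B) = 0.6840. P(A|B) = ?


P(A|B) = 0.1280/0.6840 = 0.1871

P(A|B) = 0.1871


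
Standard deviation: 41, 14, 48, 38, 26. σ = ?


Mean = 33.4000
Variance = 144.6400
SD = sqrt(144.6400) = 12.0266

SD = 12.0266


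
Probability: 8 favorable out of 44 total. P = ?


P = 8/44 = 0.1818

P = 0.1818


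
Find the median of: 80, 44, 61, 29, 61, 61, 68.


Sorted: 29, 44, 61, 61, 61, 68, 80
n = 7 (odd)
Middle value = 61

Median = 61


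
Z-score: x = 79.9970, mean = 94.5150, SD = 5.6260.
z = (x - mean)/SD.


z = (79.9970 - 94.5150)/5.6260
= -14.5180/5.6260
= -2.5805

z = -2.5805


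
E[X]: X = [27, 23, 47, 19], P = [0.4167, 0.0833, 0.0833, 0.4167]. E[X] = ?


E[X] = 27*0.4167 + 23*0.0833 + 47*0.0833 + 19*0.4167
= 11.2509 + 1.9159 + 3.9151 + 7.9173
= 24.9992

E[X] = 24.9992


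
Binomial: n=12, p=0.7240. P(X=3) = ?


C(12,3) = 220
p^3 = 0.379503
(1-p)^9 = 9.293552e-06
P = 220 * 0.379503 * 9.293552e-06 = 0.0008

P(X=3) = 0.0008


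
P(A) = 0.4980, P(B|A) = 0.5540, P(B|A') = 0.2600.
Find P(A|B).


P(B) = P(B|A)*P(A) + P(B|A')*P(A')
= 0.5540*0.4980 + 0.2600*0.5020
= 0.275892 + 0.130520 = 0.406412
P(A|B) = 0.275892/0.406412 = 0.6788

P(A|B) = 0.6788


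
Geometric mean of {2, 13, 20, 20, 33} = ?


Product = 2 × 13 × 20 × 20 × 33 = 343200
GM = 343200^(1/5) = 12.7970

GM = 12.7970


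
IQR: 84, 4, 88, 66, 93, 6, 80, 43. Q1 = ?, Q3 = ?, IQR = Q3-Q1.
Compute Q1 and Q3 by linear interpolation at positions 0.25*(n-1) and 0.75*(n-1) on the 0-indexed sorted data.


Sorted: 4, 6, 43, 66, 80, 84, 88, 93
Q1 (25th %ile) = 33.7500
Q3 (75th %ile) = 85.0000
IQR = 85.0000 - 33.7500 = 51.2500

IQR = 51.2500


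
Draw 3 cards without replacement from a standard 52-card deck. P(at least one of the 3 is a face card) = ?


P(at least one) = 1 - P(none)
P(none) = (40/52) × (39/51) × (38/50) = 0.447059
P(at least one) = 1 - 0.447059 = 0.5529

P = 0.5529


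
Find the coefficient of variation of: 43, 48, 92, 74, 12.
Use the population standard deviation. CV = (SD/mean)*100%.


Mean = 53.8000
SD = 27.4401
CV = (27.4401/53.8000)*100 = 51.0039%

CV = 51.0039%


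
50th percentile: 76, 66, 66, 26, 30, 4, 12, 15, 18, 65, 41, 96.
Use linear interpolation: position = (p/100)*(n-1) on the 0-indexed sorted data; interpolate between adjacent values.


Sorted: 4, 12, 15, 18, 26, 30, 41, 65, 66, 66, 76, 96
n = 12
Index = 50/100 * 11 = 5.5000
Lower = data[5] = 30, Upper = data[6] = 41
P50 = 30 + 0.5000*(11) = 35.5000

P50 = 35.5000


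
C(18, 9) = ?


C(18,9) = 18!/(9! × 9!)
= 6402373705728000/(362880 × 362880)
= 48620

C(18,9) = 48620


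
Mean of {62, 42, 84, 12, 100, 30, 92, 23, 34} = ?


Sum = 62 + 42 + 84 + 12 + 100 + 30 + 92 + 23 + 34 = 479
n = 9
Mean = 479/9 = 53.2222

Mean = 53.2222


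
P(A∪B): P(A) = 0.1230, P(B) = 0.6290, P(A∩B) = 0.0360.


P(A∪B) = 0.1230 + 0.6290 - 0.0360
= 0.7520 - 0.0360
= 0.7160

P(A∪B) = 0.7160


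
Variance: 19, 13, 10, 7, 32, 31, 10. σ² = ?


Mean = 17.4286
Squared deviations: 2.4694, 19.6122, 55.1837, 108.7551, 212.3265, 184.1837, 55.1837
Sum = 637.7143
Variance = 637.7143/7 = 91.1020

Variance = 91.1020


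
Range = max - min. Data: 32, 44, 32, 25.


Max = 44, Min = 25
Range = 44 - 25 = 19

Range = 19


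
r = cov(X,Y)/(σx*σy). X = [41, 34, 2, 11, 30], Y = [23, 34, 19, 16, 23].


Mean X = 23.6000, Mean Y = 23.0000
SD X = 14.677875, SD Y = 6.099180
Cov = 57.800000
r = 57.800000/(14.677875*6.099180) = 0.6456

r = 0.6456


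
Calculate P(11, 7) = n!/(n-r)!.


P(11,7) = 11!/4!
= 39916800/24
= 1663200

P(11,7) = 1663200


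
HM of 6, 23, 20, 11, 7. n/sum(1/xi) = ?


Sum of reciprocals = 1/6 + 1/23 + 1/20 + 1/11 + 1/7 = 0.493911
HM = 5/0.493911 = 10.1233

HM = 10.1233


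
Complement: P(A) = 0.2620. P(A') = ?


P(not A) = 1 - 0.2620 = 0.7380

P(not A) = 0.7380


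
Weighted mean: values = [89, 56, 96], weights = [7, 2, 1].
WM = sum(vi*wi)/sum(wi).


Numerator = 89*7 + 56*2 + 96*1 = 831
Denominator = 7 + 2 + 1 = 10
WM = 831/10 = 83.1000

WM = 83.1000


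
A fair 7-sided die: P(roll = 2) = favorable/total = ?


Favorable outcomes (roll = 2): 1
Total outcomes = 7
P = 1/7 = 0.1429

P = 0.1429


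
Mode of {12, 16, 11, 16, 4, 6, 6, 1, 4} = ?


Frequencies: 1:1, 4:2, 6:2, 11:1, 12:1, 16:2
Max frequency = 2
Mode = 4, 6, 16

Mode = 4, 6, 16


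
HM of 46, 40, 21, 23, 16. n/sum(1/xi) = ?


Sum of reciprocals = 1/46 + 1/40 + 1/21 + 1/23 + 1/16 = 0.200336
HM = 5/0.200336 = 24.9580

HM = 24.9580


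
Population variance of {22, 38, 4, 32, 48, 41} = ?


Mean = 30.8333
Squared deviations: 78.0278, 51.3611, 720.0278, 1.3611, 294.6944, 103.3611
Sum = 1248.8333
Variance = 1248.8333/6 = 208.1389

Variance = 208.1389


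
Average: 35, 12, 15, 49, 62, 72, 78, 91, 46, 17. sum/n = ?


Sum = 35 + 12 + 15 + 49 + 62 + 72 + 78 + 91 + 46 + 17 = 477
n = 10
Mean = 477/10 = 47.7000

Mean = 47.7000


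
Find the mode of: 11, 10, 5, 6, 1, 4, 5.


Frequencies: 1:1, 4:1, 5:2, 6:1, 10:1, 11:1
Max frequency = 2
Mode = 5

Mode = 5


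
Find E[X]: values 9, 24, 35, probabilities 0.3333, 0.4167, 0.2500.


E[X] = 9*0.3333 + 24*0.4167 + 35*0.2500
= 2.9997 + 10.0008 + 8.7500
= 21.7505

E[X] = 21.7505


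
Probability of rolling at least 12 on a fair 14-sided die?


Favorable outcomes (roll ≥ 12): 3
Total outcomes = 14
P = 3/14 = 0.2143

P = 0.2143


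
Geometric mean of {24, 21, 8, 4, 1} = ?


Product = 24 × 21 × 8 × 4 × 1 = 16128
GM = 16128^(1/5) = 6.9425

GM = 6.9425


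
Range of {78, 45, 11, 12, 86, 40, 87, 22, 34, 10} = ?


Max = 87, Min = 10
Range = 87 - 10 = 77

Range = 77


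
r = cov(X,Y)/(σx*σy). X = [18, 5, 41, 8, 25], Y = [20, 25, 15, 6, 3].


Mean X = 19.4000, Mean Y = 13.8000
SD X = 12.939861, SD Y = 8.280097
Cov = -23.120000
r = -23.120000/(12.939861*8.280097) = -0.2158

r = -0.2158


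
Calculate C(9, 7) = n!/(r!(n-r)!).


C(9,7) = 9!/(7! × 2!)
= 362880/(5040 × 2)
= 36

C(9,7) = 36


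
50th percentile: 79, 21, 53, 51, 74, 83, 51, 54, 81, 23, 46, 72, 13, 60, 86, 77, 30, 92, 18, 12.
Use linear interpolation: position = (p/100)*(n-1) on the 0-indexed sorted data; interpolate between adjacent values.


Sorted: 12, 13, 18, 21, 23, 30, 46, 51, 51, 53, 54, 60, 72, 74, 77, 79, 81, 83, 86, 92
n = 20
Index = 50/100 * 19 = 9.5000
Lower = data[9] = 53, Upper = data[10] = 54
P50 = 53 + 0.5000*(1) = 53.5000

P50 = 53.5000


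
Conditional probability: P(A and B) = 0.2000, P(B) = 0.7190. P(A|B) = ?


P(A|B) = 0.2000/0.7190 = 0.2782

P(A|B) = 0.2782


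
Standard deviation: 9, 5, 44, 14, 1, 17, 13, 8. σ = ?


Mean = 13.8750
Variance = 152.6094
SD = sqrt(152.6094) = 12.3535

SD = 12.3535


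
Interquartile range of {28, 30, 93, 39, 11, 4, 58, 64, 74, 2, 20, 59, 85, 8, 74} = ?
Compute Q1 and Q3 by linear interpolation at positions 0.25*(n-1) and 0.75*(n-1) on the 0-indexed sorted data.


Sorted: 2, 4, 8, 11, 20, 28, 30, 39, 58, 59, 64, 74, 74, 85, 93
Q1 (25th %ile) = 15.5000
Q3 (75th %ile) = 69.0000
IQR = 69.0000 - 15.5000 = 53.5000

IQR = 53.5000


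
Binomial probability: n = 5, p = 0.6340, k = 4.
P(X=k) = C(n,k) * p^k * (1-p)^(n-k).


C(5,4) = 5
p^4 = 0.161569
(1-p)^1 = 0.366000
P = 5 * 0.161569 * 0.366000 = 0.2957

P(X=4) = 0.2957


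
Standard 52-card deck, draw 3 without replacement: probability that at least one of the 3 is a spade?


P(at least one) = 1 - P(none)
P(none) = (39/52) × (38/51) × (37/50) = 0.413529
P(at least one) = 1 - 0.413529 = 0.5865

P = 0.5865


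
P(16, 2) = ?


P(16,2) = 16!/14!
= 20922789888000/87178291200
= 240

P(16,2) = 240


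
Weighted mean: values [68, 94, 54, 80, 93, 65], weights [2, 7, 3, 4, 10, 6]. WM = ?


Numerator = 68*2 + 94*7 + 54*3 + 80*4 + 93*10 + 65*6 = 2596
Denominator = 2 + 7 + 3 + 4 + 10 + 6 = 32
WM = 2596/32 = 81.1250

WM = 81.1250


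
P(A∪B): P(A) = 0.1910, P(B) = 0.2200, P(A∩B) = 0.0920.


P(A∪B) = 0.1910 + 0.2200 - 0.0920
= 0.4110 - 0.0920
= 0.3190

P(A∪B) = 0.3190


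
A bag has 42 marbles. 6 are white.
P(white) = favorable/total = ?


P = 6/42 = 0.1429

P = 0.1429


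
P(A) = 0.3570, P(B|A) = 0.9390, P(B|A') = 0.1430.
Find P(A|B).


P(B) = P(B|A)*P(A) + P(B|A')*P(A')
= 0.9390*0.3570 + 0.1430*0.6430
= 0.335223 + 0.091949 = 0.427172
P(A|B) = 0.335223/0.427172 = 0.7847

P(A|B) = 0.7847


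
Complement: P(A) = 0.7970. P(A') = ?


P(not A) = 1 - 0.7970 = 0.2030

P(not A) = 0.2030


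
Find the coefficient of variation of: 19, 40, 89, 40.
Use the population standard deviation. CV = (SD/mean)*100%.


Mean = 47.0000
SD = 25.7196
CV = (25.7196/47.0000)*100 = 54.7226%

CV = 54.7226%


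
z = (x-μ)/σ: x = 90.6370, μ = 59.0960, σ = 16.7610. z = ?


z = (90.6370 - 59.0960)/16.7610
= 31.5410/16.7610
= 1.8818

z = 1.8818


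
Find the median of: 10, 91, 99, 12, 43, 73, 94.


Sorted: 10, 12, 43, 73, 91, 94, 99
n = 7 (odd)
Middle value = 73

Median = 73


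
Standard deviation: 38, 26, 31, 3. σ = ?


Mean = 24.5000
Variance = 172.2500
SD = sqrt(172.2500) = 13.1244

SD = 13.1244


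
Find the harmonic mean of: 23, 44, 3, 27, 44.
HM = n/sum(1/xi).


Sum of reciprocals = 1/23 + 1/44 + 1/3 + 1/27 + 1/44 = 0.459303
HM = 5/0.459303 = 10.8861

HM = 10.8861


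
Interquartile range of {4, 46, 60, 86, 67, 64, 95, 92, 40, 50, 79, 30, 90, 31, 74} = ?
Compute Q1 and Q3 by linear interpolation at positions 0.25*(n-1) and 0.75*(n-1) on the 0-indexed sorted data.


Sorted: 4, 30, 31, 40, 46, 50, 60, 64, 67, 74, 79, 86, 90, 92, 95
Q1 (25th %ile) = 43.0000
Q3 (75th %ile) = 82.5000
IQR = 82.5000 - 43.0000 = 39.5000

IQR = 39.5000


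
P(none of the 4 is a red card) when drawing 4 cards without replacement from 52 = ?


P(no red cards) = (26/52) × (25/51) × (24/50) × (23/49)
= 0.0552

P = 0.0552


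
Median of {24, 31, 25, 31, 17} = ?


Sorted: 17, 24, 25, 31, 31
n = 5 (odd)
Middle value = 25

Median = 25


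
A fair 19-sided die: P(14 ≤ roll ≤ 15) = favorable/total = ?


Favorable outcomes (14 ≤ roll ≤ 15): 2
Total outcomes = 19
P = 2/19 = 0.1053

P = 0.1053


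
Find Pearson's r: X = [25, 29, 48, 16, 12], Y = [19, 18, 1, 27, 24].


Mean X = 26.0000, Mean Y = 17.8000
SD X = 12.569805, SD Y = 9.019978
Cov = -109.800000
r = -109.800000/(12.569805*9.019978) = -0.9684

r = -0.9684


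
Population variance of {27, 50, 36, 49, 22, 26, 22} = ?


Mean = 33.1429
Squared deviations: 37.7347, 284.1633, 8.1633, 251.4490, 124.1633, 51.0204, 124.1633
Sum = 880.8571
Variance = 880.8571/7 = 125.8367

Variance = 125.8367


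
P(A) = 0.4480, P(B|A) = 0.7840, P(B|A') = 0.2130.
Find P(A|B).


P(B) = P(B|A)*P(A) + P(B|A')*P(A')
= 0.7840*0.4480 + 0.2130*0.5520
= 0.351232 + 0.117576 = 0.468808
P(A|B) = 0.351232/0.468808 = 0.7492

P(A|B) = 0.7492


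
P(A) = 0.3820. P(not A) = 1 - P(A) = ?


P(not A) = 1 - 0.3820 = 0.6180

P(not A) = 0.6180


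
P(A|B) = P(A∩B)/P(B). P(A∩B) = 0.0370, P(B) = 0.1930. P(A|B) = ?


P(A|B) = 0.0370/0.1930 = 0.1917

P(A|B) = 0.1917


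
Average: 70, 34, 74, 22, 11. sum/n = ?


Sum = 70 + 34 + 74 + 22 + 11 = 211
n = 5
Mean = 211/5 = 42.2000

Mean = 42.2000


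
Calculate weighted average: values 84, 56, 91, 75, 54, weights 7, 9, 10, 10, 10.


Numerator = 84*7 + 56*9 + 91*10 + 75*10 + 54*10 = 3292
Denominator = 7 + 9 + 10 + 10 + 10 = 46
WM = 3292/46 = 71.5652

WM = 71.5652


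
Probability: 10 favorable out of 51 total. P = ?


P = 10/51 = 0.1961

P = 0.1961


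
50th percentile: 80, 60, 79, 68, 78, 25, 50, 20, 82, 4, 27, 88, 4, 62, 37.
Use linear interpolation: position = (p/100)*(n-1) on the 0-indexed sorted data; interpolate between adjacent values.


Sorted: 4, 4, 20, 25, 27, 37, 50, 60, 62, 68, 78, 79, 80, 82, 88
n = 15
Index = 50/100 * 14 = 7.0000
Lower = data[7] = 60, Upper = data[8] = 62
P50 = 60 + 0*(2) = 60.0000

P50 = 60.0000


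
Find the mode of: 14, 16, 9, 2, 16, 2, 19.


Frequencies: 2:2, 9:1, 14:1, 16:2, 19:1
Max frequency = 2
Mode = 2, 16

Mode = 2, 16


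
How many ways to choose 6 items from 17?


C(17,6) = 17!/(6! × 11!)
= 355687428096000/(720 × 39916800)
= 12376

C(17,6) = 12376


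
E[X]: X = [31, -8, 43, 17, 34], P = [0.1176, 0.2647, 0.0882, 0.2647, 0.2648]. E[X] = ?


E[X] = 31*0.1176 - 8*0.2647 + 43*0.0882 + 17*0.2647 + 34*0.2648
= 3.6456 - 2.1176 + 3.7926 + 4.4999 + 9.0032
= 18.8237

E[X] = 18.8237


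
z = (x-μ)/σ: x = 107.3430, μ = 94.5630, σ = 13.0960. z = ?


z = (107.3430 - 94.5630)/13.0960
= 12.7800/13.0960
= 0.9759

z = 0.9759


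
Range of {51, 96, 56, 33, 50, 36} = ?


Max = 96, Min = 33
Range = 96 - 33 = 63

Range = 63


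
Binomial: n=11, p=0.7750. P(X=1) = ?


C(11,1) = 11
p^1 = 0.775000
(1-p)^10 = 3.325257e-07
P = 11 * 0.775000 * 3.325257e-07 = 2.8348e-06

P(X=1) = 2.8348e-06


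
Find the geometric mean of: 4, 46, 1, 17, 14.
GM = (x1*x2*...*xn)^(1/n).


Product = 4 × 46 × 1 × 17 × 14 = 43792
GM = 43792^(1/5) = 8.4777

GM = 8.4777


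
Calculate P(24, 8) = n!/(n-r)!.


P(24,8) = 24!/16!
= 620448401733239439360000/20922789888000
= 29654190720

P(24,8) = 29654190720


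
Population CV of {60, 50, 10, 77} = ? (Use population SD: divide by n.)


Mean = 49.2500
SD = 24.6310
CV = (24.6310/49.2500)*100 = 50.0122%

CV = 50.0122%


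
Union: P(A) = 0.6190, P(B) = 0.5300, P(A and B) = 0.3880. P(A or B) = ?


P(A∪B) = 0.6190 + 0.5300 - 0.3880
= 1.1490 - 0.3880
= 0.7610

P(A∪B) = 0.7610


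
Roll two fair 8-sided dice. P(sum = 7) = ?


Total outcomes = 8×8 = 64
Favorable (sum = 7): 6
P = 6/64 = 0.0938

P = 0.0938


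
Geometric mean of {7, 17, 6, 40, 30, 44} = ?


Product = 7 × 17 × 6 × 40 × 30 × 44 = 37699200
GM = 37699200^(1/6) = 18.3114

GM = 18.3114


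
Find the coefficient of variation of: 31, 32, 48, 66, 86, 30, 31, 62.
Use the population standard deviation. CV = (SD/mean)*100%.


Mean = 48.2500
SD = 19.7532
CV = (19.7532/48.2500)*100 = 40.9392%

CV = 40.9392%


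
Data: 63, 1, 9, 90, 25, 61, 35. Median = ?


Sorted: 1, 9, 25, 35, 61, 63, 90
n = 7 (odd)
Middle value = 35

Median = 35


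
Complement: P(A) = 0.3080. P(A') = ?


P(not A) = 1 - 0.3080 = 0.6920

P(not A) = 0.6920


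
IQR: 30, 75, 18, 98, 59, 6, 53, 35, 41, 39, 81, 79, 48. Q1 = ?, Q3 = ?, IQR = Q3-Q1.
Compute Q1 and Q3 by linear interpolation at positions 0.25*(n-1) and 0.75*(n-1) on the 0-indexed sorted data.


Sorted: 6, 18, 30, 35, 39, 41, 48, 53, 59, 75, 79, 81, 98
Q1 (25th %ile) = 35.0000
Q3 (75th %ile) = 75.0000
IQR = 75.0000 - 35.0000 = 40.0000

IQR = 40.0000


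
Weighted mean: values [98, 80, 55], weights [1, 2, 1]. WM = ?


Numerator = 98*1 + 80*2 + 55*1 = 313
Denominator = 1 + 2 + 1 = 4
WM = 313/4 = 78.2500

WM = 78.2500


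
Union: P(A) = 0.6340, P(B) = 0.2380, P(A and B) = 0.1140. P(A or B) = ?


P(A∪B) = 0.6340 + 0.2380 - 0.1140
= 0.8720 - 0.1140
= 0.7580

P(A∪B) = 0.7580


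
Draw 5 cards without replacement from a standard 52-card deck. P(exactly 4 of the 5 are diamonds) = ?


Hypergeometric: P(X=4) = C(13,4)·C(39,1) / C(52,5)
= 715 × 39 / 2598960
= 27885/2598960 = 0.0107

P = 0.0107


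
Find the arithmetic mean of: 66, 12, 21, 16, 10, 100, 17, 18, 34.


Sum = 66 + 12 + 21 + 16 + 10 + 100 + 17 + 18 + 34 = 294
n = 9
Mean = 294/9 = 32.6667

Mean = 32.6667


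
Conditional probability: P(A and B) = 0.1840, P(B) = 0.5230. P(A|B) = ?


P(A|B) = 0.1840/0.5230 = 0.3518

P(A|B) = 0.3518


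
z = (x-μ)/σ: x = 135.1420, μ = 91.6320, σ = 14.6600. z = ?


z = (135.1420 - 91.6320)/14.6600
= 43.5100/14.6600
= 2.9679

z = 2.9679


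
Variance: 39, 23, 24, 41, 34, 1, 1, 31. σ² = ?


Mean = 24.2500
Squared deviations: 217.5625, 1.5625, 0.0625, 280.5625, 95.0625, 540.5625, 540.5625, 45.5625
Sum = 1721.5000
Variance = 1721.5000/8 = 215.1875

Variance = 215.1875


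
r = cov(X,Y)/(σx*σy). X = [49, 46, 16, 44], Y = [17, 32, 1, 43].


Mean X = 38.7500, Mean Y = 23.2500
SD X = 13.254716, SD Y = 15.817316
Cov = 152.312500
r = 152.312500/(13.254716*15.817316) = 0.7265

r = 0.7265


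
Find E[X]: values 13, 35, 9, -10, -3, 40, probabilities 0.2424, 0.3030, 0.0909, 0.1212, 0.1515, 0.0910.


E[X] = 13*0.2424 + 35*0.3030 + 9*0.0909 - 10*0.1212 - 3*0.1515 + 40*0.0910
= 3.1512 + 10.6050 + 0.8181 - 1.2120 - 0.4545 + 3.6400
= 16.5478

E[X] = 16.5478


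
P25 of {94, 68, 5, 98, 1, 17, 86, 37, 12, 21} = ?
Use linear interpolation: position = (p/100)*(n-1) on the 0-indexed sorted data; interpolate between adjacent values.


Sorted: 1, 5, 12, 17, 21, 37, 68, 86, 94, 98
n = 10
Index = 25/100 * 9 = 2.2500
Lower = data[2] = 12, Upper = data[3] = 17
P25 = 12 + 0.2500*(5) = 13.2500

P25 = 13.2500


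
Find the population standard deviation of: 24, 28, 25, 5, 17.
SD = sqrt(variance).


Mean = 19.8000
Variance = 67.7600
SD = sqrt(67.7600) = 8.2316

SD = 8.2316


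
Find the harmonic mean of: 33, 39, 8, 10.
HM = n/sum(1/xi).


Sum of reciprocals = 1/33 + 1/39 + 1/8 + 1/10 = 0.280944
HM = 4/0.280944 = 14.2377

HM = 14.2377


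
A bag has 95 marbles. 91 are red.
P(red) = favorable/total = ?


P = 91/95 = 0.9579

P = 0.9579


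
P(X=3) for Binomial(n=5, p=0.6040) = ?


C(5,3) = 10
p^3 = 0.220349
(1-p)^2 = 0.156816
P = 10 * 0.220349 * 0.156816 = 0.3455

P(X=3) = 0.3455


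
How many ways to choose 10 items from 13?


C(13,10) = 13!/(10! × 3!)
= 6227020800/(3628800 × 6)
= 286

C(13,10) = 286


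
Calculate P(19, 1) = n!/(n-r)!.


P(19,1) = 19!/18!
= 121645100408832000/6402373705728000
= 19

P(19,1) = 19


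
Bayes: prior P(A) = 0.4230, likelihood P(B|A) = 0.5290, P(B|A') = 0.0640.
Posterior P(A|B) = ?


P(B) = P(B|A)*P(A) + P(B|A')*P(A')
= 0.5290*0.4230 + 0.0640*0.5770
= 0.223767 + 0.036928 = 0.260695
P(A|B) = 0.223767/0.260695 = 0.8583

P(A|B) = 0.8583


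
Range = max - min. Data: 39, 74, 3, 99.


Max = 99, Min = 3
Range = 99 - 3 = 96

Range = 96


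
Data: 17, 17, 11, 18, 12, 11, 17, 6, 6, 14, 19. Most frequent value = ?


Frequencies: 6:2, 11:2, 12:1, 14:1, 17:3, 18:1, 19:1
Max frequency = 3
Mode = 17

Mode = 17


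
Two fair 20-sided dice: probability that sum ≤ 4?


Total outcomes = 20×20 = 400
Favorable (sum ≤ 4): 6
P = 6/400 = 0.0150

P = 0.0150


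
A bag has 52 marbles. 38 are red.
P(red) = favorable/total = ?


P = 38/52 = 0.7308

P = 0.7308


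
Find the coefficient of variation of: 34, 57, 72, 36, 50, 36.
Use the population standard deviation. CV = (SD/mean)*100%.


Mean = 47.5000
SD = 13.8052
CV = (13.8052/47.5000)*100 = 29.0636%

CV = 29.0636%


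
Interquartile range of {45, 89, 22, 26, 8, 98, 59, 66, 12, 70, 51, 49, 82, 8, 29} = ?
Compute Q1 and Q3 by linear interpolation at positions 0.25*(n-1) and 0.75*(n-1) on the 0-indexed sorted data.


Sorted: 8, 8, 12, 22, 26, 29, 45, 49, 51, 59, 66, 70, 82, 89, 98
Q1 (25th %ile) = 24.0000
Q3 (75th %ile) = 68.0000
IQR = 68.0000 - 24.0000 = 44.0000

IQR = 44.0000


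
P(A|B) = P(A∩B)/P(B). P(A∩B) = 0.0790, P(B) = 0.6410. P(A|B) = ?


P(A|B) = 0.0790/0.6410 = 0.1232

P(A|B) = 0.1232


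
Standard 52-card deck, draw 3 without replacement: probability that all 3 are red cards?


P(all red cards) = (26/52) × (25/51) × (24/50)
= 0.1176

P = 0.1176


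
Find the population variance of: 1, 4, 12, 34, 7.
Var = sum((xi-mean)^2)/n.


Mean = 11.6000
Squared deviations: 112.3600, 57.7600, 0.1600, 501.7600, 21.1600
Sum = 693.2000
Variance = 693.2000/5 = 138.6400

Variance = 138.6400


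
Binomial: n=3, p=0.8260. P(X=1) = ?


C(3,1) = 3
p^1 = 0.826000
(1-p)^2 = 0.030276
P = 3 * 0.826000 * 0.030276 = 0.0750

P(X=1) = 0.0750


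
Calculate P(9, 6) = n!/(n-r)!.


P(9,6) = 9!/3!
= 362880/6
= 60480

P(9,6) = 60480


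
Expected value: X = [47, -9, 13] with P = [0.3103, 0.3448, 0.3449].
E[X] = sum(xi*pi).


E[X] = 47*0.3103 - 9*0.3448 + 13*0.3449
= 14.5841 - 3.1032 + 4.4837
= 15.9646

E[X] = 15.9646


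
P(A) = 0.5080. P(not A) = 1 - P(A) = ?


P(not A) = 1 - 0.5080 = 0.4920

P(not A) = 0.4920


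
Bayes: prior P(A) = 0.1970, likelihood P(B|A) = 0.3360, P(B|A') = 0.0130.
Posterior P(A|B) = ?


P(B) = P(B|A)*P(A) + P(B|A')*P(A')
= 0.3360*0.1970 + 0.0130*0.8030
= 0.066192 + 0.010439 = 0.076631
P(A|B) = 0.066192/0.076631 = 0.8638

P(A|B) = 0.8638


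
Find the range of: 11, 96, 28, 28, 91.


Max = 96, Min = 11
Range = 96 - 11 = 85

Range = 85


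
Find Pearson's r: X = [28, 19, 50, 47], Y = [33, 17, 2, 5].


Mean X = 36.0000, Mean Y = 14.2500
SD X = 12.942179, SD Y = 12.193748
Cov = -117.500000
r = -117.500000/(12.942179*12.193748) = -0.7445

r = -0.7445


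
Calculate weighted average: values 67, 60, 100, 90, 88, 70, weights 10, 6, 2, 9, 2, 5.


Numerator = 67*10 + 60*6 + 100*2 + 90*9 + 88*2 + 70*5 = 2566
Denominator = 10 + 6 + 2 + 9 + 2 + 5 = 34
WM = 2566/34 = 75.4706

WM = 75.4706


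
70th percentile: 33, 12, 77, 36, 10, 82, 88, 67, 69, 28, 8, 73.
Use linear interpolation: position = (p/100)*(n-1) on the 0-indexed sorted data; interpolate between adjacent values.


Sorted: 8, 10, 12, 28, 33, 36, 67, 69, 73, 77, 82, 88
n = 12
Index = 70/100 * 11 = 7.7000
Lower = data[7] = 69, Upper = data[8] = 73
P70 = 69 + 0.7000*(4) = 71.8000

P70 = 71.8000


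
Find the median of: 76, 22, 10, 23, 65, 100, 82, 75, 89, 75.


Sorted: 10, 22, 23, 65, 75, 75, 76, 82, 89, 100
n = 10 (even)
Middle values: 75 and 75
Median = (75+75)/2 = 75.0000

Median = 75.0000


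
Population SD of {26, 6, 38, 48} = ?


Mean = 29.5000
Variance = 244.7500
SD = sqrt(244.7500) = 15.6445

SD = 15.6445


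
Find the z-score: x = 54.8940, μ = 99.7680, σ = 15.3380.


z = (54.8940 - 99.7680)/15.3380
= -44.8740/15.3380
= -2.9257

z = -2.9257


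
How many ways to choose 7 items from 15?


C(15,7) = 15!/(7! × 8!)
= 1307674368000/(5040 × 40320)
= 6435

C(15,7) = 6435


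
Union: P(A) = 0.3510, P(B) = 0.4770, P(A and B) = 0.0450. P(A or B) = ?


P(A∪B) = 0.3510 + 0.4770 - 0.0450
= 0.8280 - 0.0450
= 0.7830

P(A∪B) = 0.7830


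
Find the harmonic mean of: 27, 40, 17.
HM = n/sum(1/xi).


Sum of reciprocals = 1/27 + 1/40 + 1/17 = 0.120861
HM = 3/0.120861 = 24.8220

HM = 24.8220


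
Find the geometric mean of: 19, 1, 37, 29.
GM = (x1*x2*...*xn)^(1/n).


Product = 19 × 1 × 37 × 29 = 20387
GM = 20387^(1/4) = 11.9492

GM = 11.9492


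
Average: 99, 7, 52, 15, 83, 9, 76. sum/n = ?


Sum = 99 + 7 + 52 + 15 + 83 + 9 + 76 = 341
n = 7
Mean = 341/7 = 48.7143

Mean = 48.7143


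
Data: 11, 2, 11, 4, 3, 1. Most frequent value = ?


Frequencies: 1:1, 2:1, 3:1, 4:1, 11:2
Max frequency = 2
Mode = 11

Mode = 11


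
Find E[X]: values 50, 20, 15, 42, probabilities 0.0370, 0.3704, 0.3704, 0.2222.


E[X] = 50*0.0370 + 20*0.3704 + 15*0.3704 + 42*0.2222
= 1.8500 + 7.4080 + 5.5560 + 9.3324
= 24.1464

E[X] = 24.1464


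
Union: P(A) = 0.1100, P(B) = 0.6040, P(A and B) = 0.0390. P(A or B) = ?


P(A∪B) = 0.1100 + 0.6040 - 0.0390
= 0.7140 - 0.0390
= 0.6750

P(A∪B) = 0.6750


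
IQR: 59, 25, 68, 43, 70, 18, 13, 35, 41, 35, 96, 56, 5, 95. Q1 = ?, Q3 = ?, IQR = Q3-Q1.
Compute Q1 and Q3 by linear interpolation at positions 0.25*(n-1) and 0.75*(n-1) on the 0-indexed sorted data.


Sorted: 5, 13, 18, 25, 35, 35, 41, 43, 56, 59, 68, 70, 95, 96
Q1 (25th %ile) = 27.5000
Q3 (75th %ile) = 65.7500
IQR = 65.7500 - 27.5000 = 38.2500

IQR = 38.2500


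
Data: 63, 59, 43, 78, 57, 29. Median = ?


Sorted: 29, 43, 57, 59, 63, 78
n = 6 (even)
Middle values: 57 and 59
Median = (57+59)/2 = 58.0000

Median = 58.0000


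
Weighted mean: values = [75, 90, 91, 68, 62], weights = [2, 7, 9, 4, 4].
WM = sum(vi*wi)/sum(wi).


Numerator = 75*2 + 90*7 + 91*9 + 68*4 + 62*4 = 2119
Denominator = 2 + 7 + 9 + 4 + 4 = 26
WM = 2119/26 = 81.5000

WM = 81.5000


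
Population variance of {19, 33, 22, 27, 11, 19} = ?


Mean = 21.8333
Squared deviations: 8.0278, 124.6944, 0.0278, 26.6944, 117.3611, 8.0278
Sum = 284.8333
Variance = 284.8333/6 = 47.4722

Variance = 47.4722


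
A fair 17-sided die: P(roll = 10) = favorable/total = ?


Favorable outcomes (roll = 10): 1
Total outcomes = 17
P = 1/17 = 0.0588

P = 0.0588


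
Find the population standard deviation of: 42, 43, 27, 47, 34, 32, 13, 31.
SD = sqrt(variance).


Mean = 33.6250
Variance = 101.9844
SD = sqrt(101.9844) = 10.0987

SD = 10.0987


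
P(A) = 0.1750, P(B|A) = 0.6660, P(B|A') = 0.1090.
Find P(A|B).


P(B) = P(B|A)*P(A) + P(B|A')*P(A')
= 0.6660*0.1750 + 0.1090*0.8250
= 0.116550 + 0.089925 = 0.206475
P(A|B) = 0.116550/0.206475 = 0.5645

P(A|B) = 0.5645


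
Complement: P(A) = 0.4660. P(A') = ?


P(not A) = 1 - 0.4660 = 0.5340

P(not A) = 0.5340


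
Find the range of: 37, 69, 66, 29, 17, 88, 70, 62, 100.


Max = 100, Min = 17
Range = 100 - 17 = 83

Range = 83


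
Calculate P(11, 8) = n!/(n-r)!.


P(11,8) = 11!/3!
= 39916800/6
= 6652800

P(11,8) = 6652800


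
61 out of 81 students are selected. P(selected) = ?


P = 61/81 = 0.7531

P = 0.7531


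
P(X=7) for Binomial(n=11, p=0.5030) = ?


C(11,7) = 330
p^7 = 0.008147
(1-p)^4 = 0.061013
P = 330 * 0.008147 * 0.061013 = 0.1640

P(X=7) = 0.1640


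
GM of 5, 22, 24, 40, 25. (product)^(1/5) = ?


Product = 5 × 22 × 24 × 40 × 25 = 2640000
GM = 2640000^(1/5) = 19.2451

GM = 19.2451


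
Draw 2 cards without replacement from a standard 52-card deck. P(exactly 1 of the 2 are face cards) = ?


Hypergeometric: P(X=1) = C(12,1)·C(40,1) / C(52,2)
= 12 × 40 / 1326
= 480/1326 = 0.3620

P = 0.3620
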